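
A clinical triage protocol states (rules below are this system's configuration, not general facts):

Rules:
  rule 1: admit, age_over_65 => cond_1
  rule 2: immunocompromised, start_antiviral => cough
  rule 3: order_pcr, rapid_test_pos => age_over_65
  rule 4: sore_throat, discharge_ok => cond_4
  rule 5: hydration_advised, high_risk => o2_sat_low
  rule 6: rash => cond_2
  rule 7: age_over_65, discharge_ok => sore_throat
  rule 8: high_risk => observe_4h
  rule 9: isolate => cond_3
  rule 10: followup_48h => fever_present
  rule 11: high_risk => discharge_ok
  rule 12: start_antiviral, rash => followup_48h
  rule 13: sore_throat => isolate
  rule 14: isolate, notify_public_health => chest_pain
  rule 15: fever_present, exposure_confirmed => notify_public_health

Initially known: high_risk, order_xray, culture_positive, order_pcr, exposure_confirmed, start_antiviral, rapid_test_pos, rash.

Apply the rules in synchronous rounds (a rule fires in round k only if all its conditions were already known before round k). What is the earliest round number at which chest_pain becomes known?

4

Round 1 fires rule 3, rule 6, rule 8, rule 11, rule 12, giving age_over_65, cond_2, observe_4h, discharge_ok, followup_48h.
Round 2 fires rule 7, rule 10, giving sore_throat, fever_present.
Round 3 fires rule 4, rule 13, rule 15, giving cond_4, isolate, notify_public_health.
Round 4 fires rule 9, rule 14, giving cond_3, chest_pain.
chest_pain first appears in round 4.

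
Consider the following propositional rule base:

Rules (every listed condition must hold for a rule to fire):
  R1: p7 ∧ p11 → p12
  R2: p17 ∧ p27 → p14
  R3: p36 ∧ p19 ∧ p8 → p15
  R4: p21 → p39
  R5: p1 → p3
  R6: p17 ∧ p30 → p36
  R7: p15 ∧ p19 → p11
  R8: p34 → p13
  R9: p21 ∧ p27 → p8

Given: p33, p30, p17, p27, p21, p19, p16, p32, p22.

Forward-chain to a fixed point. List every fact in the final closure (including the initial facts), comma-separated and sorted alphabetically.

Round 1: R2 [p17 ∧ p27 → p14]; R4 [p21 → p39]; R6 [p17 ∧ p30 → p36]; R9 [p21 ∧ p27 → p8]. Adds p14, p39, p36, p8.
Round 2: R3 [p36 ∧ p19 ∧ p8 → p15]. Adds p15.
Round 3: R7 [p15 ∧ p19 → p11]. Adds p11.

p11, p14, p15, p16, p17, p19, p21, p22, p27, p30, p32, p33, p36, p39, p8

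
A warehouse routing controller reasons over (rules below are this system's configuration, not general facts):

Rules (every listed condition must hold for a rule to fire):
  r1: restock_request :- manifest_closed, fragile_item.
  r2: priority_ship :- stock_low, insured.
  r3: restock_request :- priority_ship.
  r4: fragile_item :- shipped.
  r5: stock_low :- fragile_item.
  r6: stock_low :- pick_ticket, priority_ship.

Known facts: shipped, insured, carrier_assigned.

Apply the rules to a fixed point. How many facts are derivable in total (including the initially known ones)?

7

Round 1: r4 [fragile_item :- shipped.]. New: fragile_item.
Round 2: r5 [stock_low :- fragile_item.]. New: stock_low.
Round 3: r2 [priority_ship :- stock_low, insured.]. New: priority_ship.
Round 4: r3 [restock_request :- priority_ship.]. New: restock_request.
Closure: {carrier_assigned, fragile_item, insured, priority_ship, restock_request, shipped, stock_low} — 7 facts.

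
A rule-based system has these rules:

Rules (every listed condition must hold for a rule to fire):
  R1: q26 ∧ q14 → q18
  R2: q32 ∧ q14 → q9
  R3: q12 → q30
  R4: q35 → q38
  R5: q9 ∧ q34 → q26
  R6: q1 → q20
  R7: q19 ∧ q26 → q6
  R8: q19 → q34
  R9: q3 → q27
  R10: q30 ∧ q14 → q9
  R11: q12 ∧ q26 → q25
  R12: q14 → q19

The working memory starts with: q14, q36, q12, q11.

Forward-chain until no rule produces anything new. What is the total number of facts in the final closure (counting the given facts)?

12

Round 1: R3 [q12 → q30]; R12 [q14 → q19]. Adds q30, q19.
Round 2: R8 [q19 → q34]; R10 [q30 ∧ q14 → q9]. Adds q34, q9.
Round 3: R5 [q9 ∧ q34 → q26]. Adds q26.
Round 4: R1 [q26 ∧ q14 → q18]; R7 [q19 ∧ q26 → q6]; R11 [q12 ∧ q26 → q25]. Adds q18, q6, q25.
Closure: {q11, q12, q14, q18, q19, q25, q26, q30, q34, q36, q6, q9} — 12 facts.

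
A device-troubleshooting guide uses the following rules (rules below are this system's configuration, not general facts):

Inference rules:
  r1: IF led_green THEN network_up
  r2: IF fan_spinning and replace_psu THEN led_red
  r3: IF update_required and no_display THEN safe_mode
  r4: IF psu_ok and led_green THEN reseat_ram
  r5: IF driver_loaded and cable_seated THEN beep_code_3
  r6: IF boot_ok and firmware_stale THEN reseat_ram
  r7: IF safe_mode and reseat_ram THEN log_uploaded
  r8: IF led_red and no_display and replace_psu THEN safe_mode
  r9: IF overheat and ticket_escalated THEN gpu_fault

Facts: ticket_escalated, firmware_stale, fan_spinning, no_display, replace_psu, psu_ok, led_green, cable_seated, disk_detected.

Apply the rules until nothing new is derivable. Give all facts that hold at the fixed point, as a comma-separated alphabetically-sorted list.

[1] r1 [IF led_green THEN network_up]; r2 [IF fan_spinning and replace_psu THEN led_red]; r4 [IF psu_ok and led_green THEN reseat_ram]. ⇒ new: network_up, led_red, reseat_ram.
[2] r8 [IF led_red and no_display and replace_psu THEN safe_mode]. ⇒ new: safe_mode.
[3] r7 [IF safe_mode and reseat_ram THEN log_uploaded]. ⇒ new: log_uploaded.

cable_seated, disk_detected, fan_spinning, firmware_stale, led_green, led_red, log_uploaded, network_up, no_display, psu_ok, replace_psu, reseat_ram, safe_mode, ticket_escalated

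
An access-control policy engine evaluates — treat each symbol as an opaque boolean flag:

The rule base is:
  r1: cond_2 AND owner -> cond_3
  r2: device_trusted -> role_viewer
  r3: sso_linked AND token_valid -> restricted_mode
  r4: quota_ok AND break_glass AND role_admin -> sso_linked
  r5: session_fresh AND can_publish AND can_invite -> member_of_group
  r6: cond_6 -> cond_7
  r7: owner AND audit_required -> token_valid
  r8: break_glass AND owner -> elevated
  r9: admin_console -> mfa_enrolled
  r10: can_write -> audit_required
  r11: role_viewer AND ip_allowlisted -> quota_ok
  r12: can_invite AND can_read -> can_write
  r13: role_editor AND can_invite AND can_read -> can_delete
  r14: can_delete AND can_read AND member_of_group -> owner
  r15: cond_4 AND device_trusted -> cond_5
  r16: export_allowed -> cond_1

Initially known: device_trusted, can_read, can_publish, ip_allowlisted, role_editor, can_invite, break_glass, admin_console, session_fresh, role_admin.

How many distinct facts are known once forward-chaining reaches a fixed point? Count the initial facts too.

22

[1] r2 [device_trusted -> role_viewer]; r5 [session_fresh AND can_publish AND can_invite -> member_of_group]; r9 [admin_console -> mfa_enrolled]; r12 [can_invite AND can_read -> can_write]; r13 [role_editor AND can_invite AND can_read -> can_delete]. ⇒ new: role_viewer, member_of_group, mfa_enrolled, can_write, can_delete.
[2] r10 [can_write -> audit_required]; r11 [role_viewer AND ip_allowlisted -> quota_ok]; r14 [can_delete AND can_read AND member_of_group -> owner]. ⇒ new: audit_required, quota_ok, owner.
[3] r4 [quota_ok AND break_glass AND role_admin -> sso_linked]; r7 [owner AND audit_required -> token_valid]; r8 [break_glass AND owner -> elevated]. ⇒ new: sso_linked, token_valid, elevated.
[4] r3 [sso_linked AND token_valid -> restricted_mode]. ⇒ new: restricted_mode.
Closure: {admin_console, audit_required, break_glass, can_delete, can_invite, can_publish, can_read, can_write, device_trusted, elevated, ip_allowlisted, member_of_group, mfa_enrolled, owner, quota_ok, restricted_mode, role_admin, role_editor, role_viewer, session_fresh, sso_linked, token_valid} — 22 facts.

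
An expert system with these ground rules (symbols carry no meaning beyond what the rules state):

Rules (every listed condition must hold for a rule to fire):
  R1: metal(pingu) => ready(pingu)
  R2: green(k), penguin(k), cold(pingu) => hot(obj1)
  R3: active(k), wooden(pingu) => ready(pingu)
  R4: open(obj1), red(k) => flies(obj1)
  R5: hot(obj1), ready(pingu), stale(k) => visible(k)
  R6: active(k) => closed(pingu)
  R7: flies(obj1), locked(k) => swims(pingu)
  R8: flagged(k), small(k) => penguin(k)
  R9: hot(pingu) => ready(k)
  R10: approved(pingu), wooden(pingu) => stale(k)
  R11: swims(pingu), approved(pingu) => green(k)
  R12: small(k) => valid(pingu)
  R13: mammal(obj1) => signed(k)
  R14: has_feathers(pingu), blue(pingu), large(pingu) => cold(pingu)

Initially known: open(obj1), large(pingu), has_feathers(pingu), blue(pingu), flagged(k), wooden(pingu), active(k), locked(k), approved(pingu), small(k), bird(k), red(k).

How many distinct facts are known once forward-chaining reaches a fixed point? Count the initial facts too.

23

Round 1 fires R3, R4, R6, R8, R10, R12, R14, giving ready(pingu), flies(obj1), closed(pingu), penguin(k), stale(k), valid(pingu), cold(pingu).
Round 2 fires R7, giving swims(pingu).
Round 3 fires R11, giving green(k).
Round 4 fires R2, giving hot(obj1).
Round 5 fires R5, giving visible(k).
Closure: {active(k), approved(pingu), bird(k), blue(pingu), closed(pingu), cold(pingu), flagged(k), flies(obj1), green(k), has_feathers(pingu), hot(obj1), large(pingu), locked(k), open(obj1), penguin(k), ready(pingu), red(k), small(k), stale(k), swims(pingu), valid(pingu), visible(k), wooden(pingu)} — 23 facts.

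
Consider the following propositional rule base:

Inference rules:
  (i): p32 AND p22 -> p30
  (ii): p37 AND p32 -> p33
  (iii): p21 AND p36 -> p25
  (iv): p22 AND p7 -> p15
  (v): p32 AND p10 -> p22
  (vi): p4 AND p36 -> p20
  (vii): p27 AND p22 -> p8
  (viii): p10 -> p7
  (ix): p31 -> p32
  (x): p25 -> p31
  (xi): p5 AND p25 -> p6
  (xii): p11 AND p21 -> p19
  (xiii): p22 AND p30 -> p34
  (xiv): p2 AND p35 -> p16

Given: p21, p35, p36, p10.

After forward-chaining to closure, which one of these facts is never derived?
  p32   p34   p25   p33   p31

p33

Round 1: (iii) [p21 AND p36 -> p25]; (viii) [p10 -> p7]. Adds p25, p7.
Round 2: (x) [p25 -> p31]. Adds p31.
Round 3: (ix) [p31 -> p32]. Adds p32.
Round 4: (v) [p32 AND p10 -> p22]. Adds p22.
Round 5: (i) [p32 AND p22 -> p30]; (iv) [p22 AND p7 -> p15]. Adds p30, p15.
Round 6: (xiii) [p22 AND p30 -> p34]. Adds p34.
Derived: p31 (round 2), p34 (round 6), p32 (round 3), p25 (round 1). p33 never appears in any round.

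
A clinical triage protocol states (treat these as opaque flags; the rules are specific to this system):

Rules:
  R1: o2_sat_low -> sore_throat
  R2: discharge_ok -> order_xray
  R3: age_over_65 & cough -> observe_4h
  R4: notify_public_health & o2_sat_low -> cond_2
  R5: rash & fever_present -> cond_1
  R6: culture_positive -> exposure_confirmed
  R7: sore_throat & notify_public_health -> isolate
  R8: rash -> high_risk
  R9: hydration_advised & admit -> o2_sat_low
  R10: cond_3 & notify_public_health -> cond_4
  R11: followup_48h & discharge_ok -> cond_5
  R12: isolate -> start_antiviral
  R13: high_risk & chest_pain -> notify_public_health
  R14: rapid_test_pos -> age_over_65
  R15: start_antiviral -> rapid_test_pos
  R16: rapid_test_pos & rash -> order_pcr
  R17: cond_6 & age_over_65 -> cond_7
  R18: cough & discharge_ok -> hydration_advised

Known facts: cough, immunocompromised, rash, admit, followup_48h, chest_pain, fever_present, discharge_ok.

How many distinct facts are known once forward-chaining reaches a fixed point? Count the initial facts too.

Round 1: R2 [discharge_ok -> order_xray]; R5 [rash & fever_present -> cond_1]; R8 [rash -> high_risk]; R11 [followup_48h & discharge_ok -> cond_5]; R18 [cough & discharge_ok -> hydration_advised]. New: order_xray, cond_1, high_risk, cond_5, hydration_advised.
Round 2: R9 [hydration_advised & admit -> o2_sat_low]; R13 [high_risk & chest_pain -> notify_public_health]. New: o2_sat_low, notify_public_health.
Round 3: R1 [o2_sat_low -> sore_throat]; R4 [notify_public_health & o2_sat_low -> cond_2]. New: sore_throat, cond_2.
Round 4: R7 [sore_throat & notify_public_health -> isolate]. New: isolate.
Round 5: R12 [isolate -> start_antiviral]. New: start_antiviral.
Round 6: R15 [start_antiviral -> rapid_test_pos]. New: rapid_test_pos.
Round 7: R14 [rapid_test_pos -> age_over_65]; R16 [rapid_test_pos & rash -> order_pcr]. New: age_over_65, order_pcr.
Round 8: R3 [age_over_65 & cough -> observe_4h]. New: observe_4h.
Closure: {admit, age_over_65, chest_pain, cond_1, cond_2, cond_5, cough, discharge_ok, fever_present, followup_48h, high_risk, hydration_advised, immunocompromised, isolate, notify_public_health, o2_sat_low, observe_4h, order_pcr, order_xray, rapid_test_pos, rash, sore_throat, start_antiviral} — 23 facts.

23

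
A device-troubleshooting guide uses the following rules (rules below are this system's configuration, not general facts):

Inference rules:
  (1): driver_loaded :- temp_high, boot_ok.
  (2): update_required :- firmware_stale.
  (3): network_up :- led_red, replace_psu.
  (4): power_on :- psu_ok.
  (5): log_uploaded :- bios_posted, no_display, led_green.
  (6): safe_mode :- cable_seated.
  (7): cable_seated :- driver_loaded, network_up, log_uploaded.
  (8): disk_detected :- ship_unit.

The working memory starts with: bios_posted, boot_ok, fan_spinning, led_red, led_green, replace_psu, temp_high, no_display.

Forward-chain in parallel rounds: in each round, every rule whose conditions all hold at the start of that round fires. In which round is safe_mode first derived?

3

Round 1: (1) [driver_loaded :- temp_high, boot_ok.]; (3) [network_up :- led_red, replace_psu.]; (5) [log_uploaded :- bios_posted, no_display, led_green.]. Adds driver_loaded, network_up, log_uploaded.
Round 2: (7) [cable_seated :- driver_loaded, network_up, log_uploaded.]. Adds cable_seated.
Round 3: (6) [safe_mode :- cable_seated.]. Adds safe_mode.
safe_mode first appears in round 3.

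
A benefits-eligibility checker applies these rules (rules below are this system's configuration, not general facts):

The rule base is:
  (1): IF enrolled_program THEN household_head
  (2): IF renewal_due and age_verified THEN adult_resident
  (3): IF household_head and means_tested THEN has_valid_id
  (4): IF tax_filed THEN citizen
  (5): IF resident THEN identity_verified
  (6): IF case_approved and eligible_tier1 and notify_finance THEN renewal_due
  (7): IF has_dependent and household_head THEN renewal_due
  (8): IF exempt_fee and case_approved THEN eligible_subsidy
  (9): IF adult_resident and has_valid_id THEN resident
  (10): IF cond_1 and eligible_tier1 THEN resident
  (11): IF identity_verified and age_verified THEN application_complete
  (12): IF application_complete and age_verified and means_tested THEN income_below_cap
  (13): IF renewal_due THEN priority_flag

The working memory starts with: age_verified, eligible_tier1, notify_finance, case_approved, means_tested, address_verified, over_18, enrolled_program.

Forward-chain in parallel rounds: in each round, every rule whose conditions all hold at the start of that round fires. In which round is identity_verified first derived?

Round 1 — (1), (6), derive household_head, renewal_due.
Round 2 — (2), (3), (13), derive adult_resident, has_valid_id, priority_flag.
Round 3 — (9), derive resident.
Round 4 — (5), derive identity_verified.
identity_verified first appears in round 4.

4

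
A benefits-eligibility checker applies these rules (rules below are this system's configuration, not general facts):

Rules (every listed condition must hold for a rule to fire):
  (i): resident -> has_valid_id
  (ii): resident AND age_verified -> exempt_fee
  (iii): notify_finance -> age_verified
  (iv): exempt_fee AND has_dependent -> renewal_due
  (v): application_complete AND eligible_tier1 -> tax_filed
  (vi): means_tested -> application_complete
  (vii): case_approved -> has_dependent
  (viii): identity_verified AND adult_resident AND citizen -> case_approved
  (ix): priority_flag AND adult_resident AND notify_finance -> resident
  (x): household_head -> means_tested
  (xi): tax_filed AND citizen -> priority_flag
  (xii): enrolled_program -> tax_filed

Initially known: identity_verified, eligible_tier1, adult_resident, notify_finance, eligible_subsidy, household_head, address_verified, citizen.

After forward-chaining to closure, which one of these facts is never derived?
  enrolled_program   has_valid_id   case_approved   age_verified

Round 1 — (iii), (viii), (x), derive age_verified, case_approved, means_tested.
Round 2 — (vi), (vii), derive application_complete, has_dependent.
Round 3 — (v), derive tax_filed.
Round 4 — (xi), derive priority_flag.
Round 5 — (ix), derive resident.
Round 6 — (i), (ii), derive has_valid_id, exempt_fee.
Round 7 — (iv), derive renewal_due.
Derived: case_approved (round 1), has_valid_id (round 6), age_verified (round 1). enrolled_program never appears in any round.

enrolled_program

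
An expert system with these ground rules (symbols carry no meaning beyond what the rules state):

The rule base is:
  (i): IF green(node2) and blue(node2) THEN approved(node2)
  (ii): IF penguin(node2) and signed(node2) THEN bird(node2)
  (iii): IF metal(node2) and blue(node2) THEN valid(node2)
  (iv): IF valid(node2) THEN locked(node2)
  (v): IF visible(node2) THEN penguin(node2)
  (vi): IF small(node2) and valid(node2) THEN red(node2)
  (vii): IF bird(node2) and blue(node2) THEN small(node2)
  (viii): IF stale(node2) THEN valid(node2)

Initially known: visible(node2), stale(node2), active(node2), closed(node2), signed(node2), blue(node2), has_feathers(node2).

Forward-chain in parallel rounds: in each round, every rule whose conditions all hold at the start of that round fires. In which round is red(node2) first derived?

Round 1: (v) [IF visible(node2) THEN penguin(node2)]; (viii) [IF stale(node2) THEN valid(node2)]. New: penguin(node2), valid(node2).
Round 2: (ii) [IF penguin(node2) and signed(node2) THEN bird(node2)]; (iv) [IF valid(node2) THEN locked(node2)]. New: bird(node2), locked(node2).
Round 3: (vii) [IF bird(node2) and blue(node2) THEN small(node2)]. New: small(node2).
Round 4: (vi) [IF small(node2) and valid(node2) THEN red(node2)]. New: red(node2).
red(node2) first appears in round 4.

4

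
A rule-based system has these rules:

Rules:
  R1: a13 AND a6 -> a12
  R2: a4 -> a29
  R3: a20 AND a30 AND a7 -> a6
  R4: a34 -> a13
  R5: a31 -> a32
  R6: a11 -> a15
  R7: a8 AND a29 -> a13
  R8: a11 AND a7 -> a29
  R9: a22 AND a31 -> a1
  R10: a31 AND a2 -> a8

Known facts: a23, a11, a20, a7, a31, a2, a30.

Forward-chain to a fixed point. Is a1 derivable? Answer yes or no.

[1] R3 [a20 AND a30 AND a7 -> a6]; R5 [a31 -> a32]; R6 [a11 -> a15]; R8 [a11 AND a7 -> a29]; R10 [a31 AND a2 -> a8]. ⇒ new: a6, a32, a15, a29, a8.
[2] R7 [a8 AND a29 -> a13]. ⇒ new: a13.
[3] R1 [a13 AND a6 -> a12]. ⇒ new: a12.
Fixed point reached. a1 is concluded only by R9; R9 needs a22 (never derived).

no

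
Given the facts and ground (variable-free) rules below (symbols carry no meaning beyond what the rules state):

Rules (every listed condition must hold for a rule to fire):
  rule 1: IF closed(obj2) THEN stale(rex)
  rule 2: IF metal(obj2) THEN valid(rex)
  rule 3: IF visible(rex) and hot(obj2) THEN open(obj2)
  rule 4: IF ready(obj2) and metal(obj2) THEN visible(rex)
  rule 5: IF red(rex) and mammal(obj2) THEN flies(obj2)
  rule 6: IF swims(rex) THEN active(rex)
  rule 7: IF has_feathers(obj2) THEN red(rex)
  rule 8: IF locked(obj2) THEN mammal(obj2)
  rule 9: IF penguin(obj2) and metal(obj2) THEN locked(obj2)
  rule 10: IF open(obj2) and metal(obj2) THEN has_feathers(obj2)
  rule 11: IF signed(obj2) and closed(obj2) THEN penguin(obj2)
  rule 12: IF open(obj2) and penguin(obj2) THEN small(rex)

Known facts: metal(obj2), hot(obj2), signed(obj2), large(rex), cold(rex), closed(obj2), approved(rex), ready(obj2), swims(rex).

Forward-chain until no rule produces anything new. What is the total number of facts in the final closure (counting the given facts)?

Round 1: rule 1 [IF closed(obj2) THEN stale(rex)]; rule 2 [IF metal(obj2) THEN valid(rex)]; rule 4 [IF ready(obj2) and metal(obj2) THEN visible(rex)]; rule 6 [IF swims(rex) THEN active(rex)]; rule 11 [IF signed(obj2) and closed(obj2) THEN penguin(obj2)]. New: stale(rex), valid(rex), visible(rex), active(rex), penguin(obj2).
Round 2: rule 3 [IF visible(rex) and hot(obj2) THEN open(obj2)]; rule 9 [IF penguin(obj2) and metal(obj2) THEN locked(obj2)]. New: open(obj2), locked(obj2).
Round 3: rule 8 [IF locked(obj2) THEN mammal(obj2)]; rule 10 [IF open(obj2) and metal(obj2) THEN has_feathers(obj2)]; rule 12 [IF open(obj2) and penguin(obj2) THEN small(rex)]. New: mammal(obj2), has_feathers(obj2), small(rex).
Round 4: rule 7 [IF has_feathers(obj2) THEN red(rex)]. New: red(rex).
Round 5: rule 5 [IF red(rex) and mammal(obj2) THEN flies(obj2)]. New: flies(obj2).
Closure: {active(rex), approved(rex), closed(obj2), cold(rex), flies(obj2), has_feathers(obj2), hot(obj2), large(rex), locked(obj2), mammal(obj2), metal(obj2), open(obj2), penguin(obj2), ready(obj2), red(rex), signed(obj2), small(rex), stale(rex), swims(rex), valid(rex), visible(rex)} — 21 facts.

21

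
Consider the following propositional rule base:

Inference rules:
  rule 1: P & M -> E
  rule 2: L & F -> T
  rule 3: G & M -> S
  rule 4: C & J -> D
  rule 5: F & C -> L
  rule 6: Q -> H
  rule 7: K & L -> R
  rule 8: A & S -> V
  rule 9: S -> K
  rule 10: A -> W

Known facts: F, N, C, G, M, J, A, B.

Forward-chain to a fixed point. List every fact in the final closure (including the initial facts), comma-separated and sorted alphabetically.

Round 1 — rule 3, rule 4, rule 5, rule 10, derive S, D, L, W.
Round 2 — rule 2, rule 8, rule 9, derive T, V, K.
Round 3 — rule 7, derive R.

A, B, C, D, F, G, J, K, L, M, N, R, S, T, V, W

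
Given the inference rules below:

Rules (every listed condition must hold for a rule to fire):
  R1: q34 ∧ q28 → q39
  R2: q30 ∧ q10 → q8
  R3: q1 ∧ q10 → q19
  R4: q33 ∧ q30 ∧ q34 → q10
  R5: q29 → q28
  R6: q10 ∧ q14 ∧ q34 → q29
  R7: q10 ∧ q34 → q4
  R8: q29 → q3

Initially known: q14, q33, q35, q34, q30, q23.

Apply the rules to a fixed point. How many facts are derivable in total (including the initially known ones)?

13

[1] R4 [q33 ∧ q30 ∧ q34 → q10]. ⇒ new: q10.
[2] R2 [q30 ∧ q10 → q8]; R6 [q10 ∧ q14 ∧ q34 → q29]; R7 [q10 ∧ q34 → q4]. ⇒ new: q8, q29, q4.
[3] R5 [q29 → q28]; R8 [q29 → q3]. ⇒ new: q28, q3.
[4] R1 [q34 ∧ q28 → q39]. ⇒ new: q39.
Closure: {q10, q14, q23, q28, q29, q3, q30, q33, q34, q35, q39, q4, q8} — 13 facts.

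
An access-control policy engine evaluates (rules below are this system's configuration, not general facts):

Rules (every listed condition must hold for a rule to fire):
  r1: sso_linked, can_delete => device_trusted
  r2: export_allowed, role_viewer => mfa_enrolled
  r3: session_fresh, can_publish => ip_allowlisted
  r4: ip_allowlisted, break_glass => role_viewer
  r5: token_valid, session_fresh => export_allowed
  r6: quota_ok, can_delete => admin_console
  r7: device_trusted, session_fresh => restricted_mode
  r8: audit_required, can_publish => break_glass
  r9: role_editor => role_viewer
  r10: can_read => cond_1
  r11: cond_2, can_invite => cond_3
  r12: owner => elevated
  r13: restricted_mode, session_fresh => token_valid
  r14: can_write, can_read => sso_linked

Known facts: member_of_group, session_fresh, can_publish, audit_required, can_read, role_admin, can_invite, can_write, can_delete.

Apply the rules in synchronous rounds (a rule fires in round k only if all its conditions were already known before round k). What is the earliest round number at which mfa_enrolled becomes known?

6

[1] r3 [session_fresh, can_publish => ip_allowlisted]; r8 [audit_required, can_publish => break_glass]; r10 [can_read => cond_1]; r14 [can_write, can_read => sso_linked]. ⇒ new: ip_allowlisted, break_glass, cond_1, sso_linked.
[2] r1 [sso_linked, can_delete => device_trusted]; r4 [ip_allowlisted, break_glass => role_viewer]. ⇒ new: device_trusted, role_viewer.
[3] r7 [device_trusted, session_fresh => restricted_mode]. ⇒ new: restricted_mode.
[4] r13 [restricted_mode, session_fresh => token_valid]. ⇒ new: token_valid.
[5] r5 [token_valid, session_fresh => export_allowed]. ⇒ new: export_allowed.
[6] r2 [export_allowed, role_viewer => mfa_enrolled]. ⇒ new: mfa_enrolled.
mfa_enrolled first appears in round 6.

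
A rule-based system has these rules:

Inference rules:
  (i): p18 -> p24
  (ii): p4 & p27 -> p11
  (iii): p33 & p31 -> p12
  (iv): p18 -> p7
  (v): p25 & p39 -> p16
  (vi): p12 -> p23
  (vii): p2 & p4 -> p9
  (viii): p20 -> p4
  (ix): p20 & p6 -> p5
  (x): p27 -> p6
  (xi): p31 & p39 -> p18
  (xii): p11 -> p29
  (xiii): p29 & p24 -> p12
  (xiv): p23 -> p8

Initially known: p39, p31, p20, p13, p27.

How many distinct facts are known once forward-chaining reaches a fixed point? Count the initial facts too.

Round 1: (viii) [p20 -> p4]; (x) [p27 -> p6]; (xi) [p31 & p39 -> p18]. New: p4, p6, p18.
Round 2: (i) [p18 -> p24]; (ii) [p4 & p27 -> p11]; (iv) [p18 -> p7]; (ix) [p20 & p6 -> p5]. New: p24, p11, p7, p5.
Round 3: (xii) [p11 -> p29]. New: p29.
Round 4: (xiii) [p29 & p24 -> p12]. New: p12.
Round 5: (vi) [p12 -> p23]. New: p23.
Round 6: (xiv) [p23 -> p8]. New: p8.
Closure: {p11, p12, p13, p18, p20, p23, p24, p27, p29, p31, p39, p4, p5, p6, p7, p8} — 16 facts.

16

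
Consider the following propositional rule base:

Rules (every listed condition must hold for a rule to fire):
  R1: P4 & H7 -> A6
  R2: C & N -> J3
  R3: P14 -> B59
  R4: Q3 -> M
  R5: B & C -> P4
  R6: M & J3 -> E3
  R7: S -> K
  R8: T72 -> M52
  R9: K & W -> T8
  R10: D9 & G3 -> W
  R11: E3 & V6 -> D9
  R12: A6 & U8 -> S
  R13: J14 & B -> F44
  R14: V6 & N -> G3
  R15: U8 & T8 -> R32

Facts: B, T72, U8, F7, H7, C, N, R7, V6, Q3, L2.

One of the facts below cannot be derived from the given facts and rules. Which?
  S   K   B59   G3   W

B59

[1] R2 [C & N -> J3]; R4 [Q3 -> M]; R5 [B & C -> P4]; R8 [T72 -> M52]; R14 [V6 & N -> G3]. ⇒ new: J3, M, P4, M52, G3.
[2] R1 [P4 & H7 -> A6]; R6 [M & J3 -> E3]. ⇒ new: A6, E3.
[3] R11 [E3 & V6 -> D9]; R12 [A6 & U8 -> S]. ⇒ new: D9, S.
[4] R7 [S -> K]; R10 [D9 & G3 -> W]. ⇒ new: K, W.
[5] R9 [K & W -> T8]. ⇒ new: T8.
[6] R15 [U8 & T8 -> R32]. ⇒ new: R32.
Derived: K (round 4), S (round 3), W (round 4), G3 (round 1). B59 never appears in any round.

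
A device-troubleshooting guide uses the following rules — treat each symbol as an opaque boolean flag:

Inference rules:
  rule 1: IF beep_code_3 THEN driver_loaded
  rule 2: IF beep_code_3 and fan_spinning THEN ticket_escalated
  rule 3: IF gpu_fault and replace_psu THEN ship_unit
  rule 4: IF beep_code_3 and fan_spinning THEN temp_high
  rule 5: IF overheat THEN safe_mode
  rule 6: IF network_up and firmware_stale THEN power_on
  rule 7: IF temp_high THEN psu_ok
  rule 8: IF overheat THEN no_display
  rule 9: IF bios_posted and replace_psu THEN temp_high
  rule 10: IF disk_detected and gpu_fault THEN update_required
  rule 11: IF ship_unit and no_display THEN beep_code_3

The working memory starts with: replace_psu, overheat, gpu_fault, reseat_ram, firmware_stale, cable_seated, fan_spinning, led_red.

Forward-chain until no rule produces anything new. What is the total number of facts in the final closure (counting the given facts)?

Round 1: rule 3 [IF gpu_fault and replace_psu THEN ship_unit]; rule 5 [IF overheat THEN safe_mode]; rule 8 [IF overheat THEN no_display]. New: ship_unit, safe_mode, no_display.
Round 2: rule 11 [IF ship_unit and no_display THEN beep_code_3]. New: beep_code_3.
Round 3: rule 1 [IF beep_code_3 THEN driver_loaded]; rule 2 [IF beep_code_3 and fan_spinning THEN ticket_escalated]; rule 4 [IF beep_code_3 and fan_spinning THEN temp_high]. New: driver_loaded, ticket_escalated, temp_high.
Round 4: rule 7 [IF temp_high THEN psu_ok]. New: psu_ok.
Closure: {beep_code_3, cable_seated, driver_loaded, fan_spinning, firmware_stale, gpu_fault, led_red, no_display, overheat, psu_ok, replace_psu, reseat_ram, safe_mode, ship_unit, temp_high, ticket_escalated} — 16 facts.

16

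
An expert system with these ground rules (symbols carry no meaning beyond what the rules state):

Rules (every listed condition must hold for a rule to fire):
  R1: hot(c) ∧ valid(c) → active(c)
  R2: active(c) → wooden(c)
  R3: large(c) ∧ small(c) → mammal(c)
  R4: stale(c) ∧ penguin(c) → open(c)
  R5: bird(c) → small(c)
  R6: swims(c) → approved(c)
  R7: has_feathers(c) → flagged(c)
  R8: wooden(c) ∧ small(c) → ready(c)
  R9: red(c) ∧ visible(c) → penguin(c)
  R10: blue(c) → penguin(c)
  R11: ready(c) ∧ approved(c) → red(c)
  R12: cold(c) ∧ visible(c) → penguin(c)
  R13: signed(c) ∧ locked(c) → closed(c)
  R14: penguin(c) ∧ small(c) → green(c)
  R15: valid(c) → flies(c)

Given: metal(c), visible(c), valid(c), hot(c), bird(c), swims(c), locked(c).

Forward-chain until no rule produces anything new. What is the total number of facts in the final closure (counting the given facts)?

Round 1: R1 [hot(c) ∧ valid(c) → active(c)]; R5 [bird(c) → small(c)]; R6 [swims(c) → approved(c)]; R15 [valid(c) → flies(c)]. Adds active(c), small(c), approved(c), flies(c).
Round 2: R2 [active(c) → wooden(c)]. Adds wooden(c).
Round 3: R8 [wooden(c) ∧ small(c) → ready(c)]. Adds ready(c).
Round 4: R11 [ready(c) ∧ approved(c) → red(c)]. Adds red(c).
Round 5: R9 [red(c) ∧ visible(c) → penguin(c)]. Adds penguin(c).
Round 6: R14 [penguin(c) ∧ small(c) → green(c)]. Adds green(c).
Closure: {active(c), approved(c), bird(c), flies(c), green(c), hot(c), locked(c), metal(c), penguin(c), ready(c), red(c), small(c), swims(c), valid(c), visible(c), wooden(c)} — 16 facts.

16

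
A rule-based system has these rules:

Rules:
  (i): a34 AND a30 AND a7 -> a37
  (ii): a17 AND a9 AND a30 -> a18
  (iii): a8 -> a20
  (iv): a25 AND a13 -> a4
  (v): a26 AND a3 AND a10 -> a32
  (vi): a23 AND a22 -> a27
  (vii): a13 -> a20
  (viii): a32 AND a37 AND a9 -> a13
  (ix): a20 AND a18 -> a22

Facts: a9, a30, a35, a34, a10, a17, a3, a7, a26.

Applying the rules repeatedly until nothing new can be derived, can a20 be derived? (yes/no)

yes

[1] (i) [a34 AND a30 AND a7 -> a37]; (ii) [a17 AND a9 AND a30 -> a18]; (v) [a26 AND a3 AND a10 -> a32]. ⇒ new: a37, a18, a32.
[2] (viii) [a32 AND a37 AND a9 -> a13]. ⇒ new: a13.
[3] (vii) [a13 -> a20]. ⇒ new: a20.
[4] (ix) [a20 AND a18 -> a22]. ⇒ new: a22.
a20 appears in round 3, so it is derivable.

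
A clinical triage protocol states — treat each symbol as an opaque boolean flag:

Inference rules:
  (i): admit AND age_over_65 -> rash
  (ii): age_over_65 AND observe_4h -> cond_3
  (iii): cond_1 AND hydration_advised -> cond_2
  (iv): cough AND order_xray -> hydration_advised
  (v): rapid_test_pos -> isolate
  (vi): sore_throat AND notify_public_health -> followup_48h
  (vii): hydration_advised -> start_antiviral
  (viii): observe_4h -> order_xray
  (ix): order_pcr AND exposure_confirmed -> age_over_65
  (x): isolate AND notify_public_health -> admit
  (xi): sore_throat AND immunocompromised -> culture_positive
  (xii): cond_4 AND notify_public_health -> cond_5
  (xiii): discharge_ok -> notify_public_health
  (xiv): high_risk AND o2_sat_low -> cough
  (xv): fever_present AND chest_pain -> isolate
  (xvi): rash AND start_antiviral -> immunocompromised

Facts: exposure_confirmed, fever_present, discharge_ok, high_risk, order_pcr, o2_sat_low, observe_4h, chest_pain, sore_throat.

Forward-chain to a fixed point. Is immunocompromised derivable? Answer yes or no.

yes

Round 1 fires (viii), (ix), (xiii), (xiv), (xv), giving order_xray, age_over_65, notify_public_health, cough, isolate.
Round 2 fires (ii), (iv), (vi), (x), giving cond_3, hydration_advised, followup_48h, admit.
Round 3 fires (i), (vii), giving rash, start_antiviral.
Round 4 fires (xvi), giving immunocompromised.
Round 5 fires (xi), giving culture_positive.
immunocompromised appears in round 4, so it is derivable.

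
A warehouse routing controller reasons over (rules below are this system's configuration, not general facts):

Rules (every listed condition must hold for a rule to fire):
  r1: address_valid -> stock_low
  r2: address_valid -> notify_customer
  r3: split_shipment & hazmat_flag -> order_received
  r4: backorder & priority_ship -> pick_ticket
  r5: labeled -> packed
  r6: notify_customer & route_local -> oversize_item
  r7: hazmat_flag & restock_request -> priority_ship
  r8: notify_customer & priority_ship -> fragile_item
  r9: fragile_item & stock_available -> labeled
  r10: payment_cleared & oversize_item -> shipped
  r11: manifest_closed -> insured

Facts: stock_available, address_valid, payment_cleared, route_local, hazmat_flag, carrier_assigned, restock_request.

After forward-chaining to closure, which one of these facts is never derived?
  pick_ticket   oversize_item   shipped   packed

pick_ticket

Round 1 fires r1, r2, r7, giving stock_low, notify_customer, priority_ship.
Round 2 fires r6, r8, giving oversize_item, fragile_item.
Round 3 fires r9, r10, giving labeled, shipped.
Round 4 fires r5, giving packed.
Derived: oversize_item (round 2), packed (round 4), shipped (round 3). pick_ticket never appears in any round.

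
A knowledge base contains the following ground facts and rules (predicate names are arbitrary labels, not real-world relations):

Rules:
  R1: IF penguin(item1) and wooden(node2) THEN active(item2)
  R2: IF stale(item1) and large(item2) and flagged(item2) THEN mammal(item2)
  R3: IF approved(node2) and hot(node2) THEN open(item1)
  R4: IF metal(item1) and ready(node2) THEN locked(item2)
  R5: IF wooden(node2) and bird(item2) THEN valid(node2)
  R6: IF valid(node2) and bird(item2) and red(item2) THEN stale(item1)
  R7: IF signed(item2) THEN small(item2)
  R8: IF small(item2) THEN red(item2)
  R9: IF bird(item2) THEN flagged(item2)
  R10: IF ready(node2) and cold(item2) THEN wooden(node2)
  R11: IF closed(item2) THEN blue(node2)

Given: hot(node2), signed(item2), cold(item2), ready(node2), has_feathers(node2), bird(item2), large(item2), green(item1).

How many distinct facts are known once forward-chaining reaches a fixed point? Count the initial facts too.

15

Round 1 fires R7, R9, R10, giving small(item2), flagged(item2), wooden(node2).
Round 2 fires R5, R8, giving valid(node2), red(item2).
Round 3 fires R6, giving stale(item1).
Round 4 fires R2, giving mammal(item2).
Closure: {bird(item2), cold(item2), flagged(item2), green(item1), has_feathers(node2), hot(node2), large(item2), mammal(item2), ready(node2), red(item2), signed(item2), small(item2), stale(item1), valid(node2), wooden(node2)} — 15 facts.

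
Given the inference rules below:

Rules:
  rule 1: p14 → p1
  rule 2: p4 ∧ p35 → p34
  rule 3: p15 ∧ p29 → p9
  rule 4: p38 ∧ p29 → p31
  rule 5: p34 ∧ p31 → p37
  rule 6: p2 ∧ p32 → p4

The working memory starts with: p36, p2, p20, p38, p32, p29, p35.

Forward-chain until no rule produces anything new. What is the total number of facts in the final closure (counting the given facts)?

Round 1: rule 4 [p38 ∧ p29 → p31]; rule 6 [p2 ∧ p32 → p4]. Adds p31, p4.
Round 2: rule 2 [p4 ∧ p35 → p34]. Adds p34.
Round 3: rule 5 [p34 ∧ p31 → p37]. Adds p37.
Closure: {p2, p20, p29, p31, p32, p34, p35, p36, p37, p38, p4} — 11 facts.

11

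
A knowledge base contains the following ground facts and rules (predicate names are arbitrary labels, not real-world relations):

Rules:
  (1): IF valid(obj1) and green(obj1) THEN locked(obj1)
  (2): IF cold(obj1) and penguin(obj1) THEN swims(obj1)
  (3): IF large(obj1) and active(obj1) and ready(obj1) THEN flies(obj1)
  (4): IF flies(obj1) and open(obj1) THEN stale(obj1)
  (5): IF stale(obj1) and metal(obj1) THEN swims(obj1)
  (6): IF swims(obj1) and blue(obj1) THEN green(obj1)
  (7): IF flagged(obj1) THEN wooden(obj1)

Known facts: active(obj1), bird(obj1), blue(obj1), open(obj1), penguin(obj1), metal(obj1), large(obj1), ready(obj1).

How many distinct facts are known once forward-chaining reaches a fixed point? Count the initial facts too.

12

Round 1: (3) [IF large(obj1) and active(obj1) and ready(obj1) THEN flies(obj1)]. New: flies(obj1).
Round 2: (4) [IF flies(obj1) and open(obj1) THEN stale(obj1)]. New: stale(obj1).
Round 3: (5) [IF stale(obj1) and metal(obj1) THEN swims(obj1)]. New: swims(obj1).
Round 4: (6) [IF swims(obj1) and blue(obj1) THEN green(obj1)]. New: green(obj1).
Closure: {active(obj1), bird(obj1), blue(obj1), flies(obj1), green(obj1), large(obj1), metal(obj1), open(obj1), penguin(obj1), ready(obj1), stale(obj1), swims(obj1)} — 12 facts.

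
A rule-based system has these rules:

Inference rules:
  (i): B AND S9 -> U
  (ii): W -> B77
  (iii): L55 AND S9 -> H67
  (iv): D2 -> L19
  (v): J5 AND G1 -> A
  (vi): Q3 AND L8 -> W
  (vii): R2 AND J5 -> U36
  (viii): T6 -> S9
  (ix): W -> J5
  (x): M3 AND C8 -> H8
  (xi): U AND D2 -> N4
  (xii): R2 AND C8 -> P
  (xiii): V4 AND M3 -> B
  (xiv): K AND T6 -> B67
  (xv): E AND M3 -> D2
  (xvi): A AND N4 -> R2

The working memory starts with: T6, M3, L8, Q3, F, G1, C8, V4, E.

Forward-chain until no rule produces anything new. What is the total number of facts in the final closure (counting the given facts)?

Round 1 — (vi), (viii), (x), (xiii), (xv), derive W, S9, H8, B, D2.
Round 2 — (i), (ii), (iv), (ix), derive U, B77, L19, J5.
Round 3 — (v), (xi), derive A, N4.
Round 4 — (xvi), derive R2.
Round 5 — (vii), (xii), derive U36, P.
Closure: {A, B, B77, C8, D2, E, F, G1, H8, J5, L19, L8, M3, N4, P, Q3, R2, S9, T6, U, U36, V4, W} — 23 facts.

23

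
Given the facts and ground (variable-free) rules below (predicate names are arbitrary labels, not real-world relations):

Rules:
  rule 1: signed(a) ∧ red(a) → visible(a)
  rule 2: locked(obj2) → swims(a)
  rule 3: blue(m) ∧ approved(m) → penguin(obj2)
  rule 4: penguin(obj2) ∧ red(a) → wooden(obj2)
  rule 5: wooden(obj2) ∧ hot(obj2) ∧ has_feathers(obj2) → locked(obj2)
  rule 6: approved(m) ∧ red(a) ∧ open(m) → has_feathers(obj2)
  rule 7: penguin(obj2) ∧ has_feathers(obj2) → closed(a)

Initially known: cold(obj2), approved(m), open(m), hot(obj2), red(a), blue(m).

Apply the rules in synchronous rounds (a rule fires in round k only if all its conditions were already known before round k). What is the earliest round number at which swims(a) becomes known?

4

[1] rule 3 [blue(m) ∧ approved(m) → penguin(obj2)]; rule 6 [approved(m) ∧ red(a) ∧ open(m) → has_feathers(obj2)]. ⇒ new: penguin(obj2), has_feathers(obj2).
[2] rule 4 [penguin(obj2) ∧ red(a) → wooden(obj2)]; rule 7 [penguin(obj2) ∧ has_feathers(obj2) → closed(a)]. ⇒ new: wooden(obj2), closed(a).
[3] rule 5 [wooden(obj2) ∧ hot(obj2) ∧ has_feathers(obj2) → locked(obj2)]. ⇒ new: locked(obj2).
[4] rule 2 [locked(obj2) → swims(a)]. ⇒ new: swims(a).
swims(a) first appears in round 4.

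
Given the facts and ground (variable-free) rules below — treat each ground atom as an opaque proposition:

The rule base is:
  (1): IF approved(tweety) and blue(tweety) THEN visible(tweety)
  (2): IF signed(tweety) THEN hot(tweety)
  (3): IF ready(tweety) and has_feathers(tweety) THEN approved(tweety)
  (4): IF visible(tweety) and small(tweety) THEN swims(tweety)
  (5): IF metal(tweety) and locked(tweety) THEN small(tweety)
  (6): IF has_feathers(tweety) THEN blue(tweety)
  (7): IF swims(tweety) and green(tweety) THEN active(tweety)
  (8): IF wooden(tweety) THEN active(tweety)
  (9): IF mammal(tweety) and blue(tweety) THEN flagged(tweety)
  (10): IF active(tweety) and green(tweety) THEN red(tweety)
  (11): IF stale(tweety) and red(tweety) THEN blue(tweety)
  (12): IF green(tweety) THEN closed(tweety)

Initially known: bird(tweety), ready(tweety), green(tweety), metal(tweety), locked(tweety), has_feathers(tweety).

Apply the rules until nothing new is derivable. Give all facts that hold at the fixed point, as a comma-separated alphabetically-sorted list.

Round 1: (3) [IF ready(tweety) and has_feathers(tweety) THEN approved(tweety)]; (5) [IF metal(tweety) and locked(tweety) THEN small(tweety)]; (6) [IF has_feathers(tweety) THEN blue(tweety)]; (12) [IF green(tweety) THEN closed(tweety)]. New: approved(tweety), small(tweety), blue(tweety), closed(tweety).
Round 2: (1) [IF approved(tweety) and blue(tweety) THEN visible(tweety)]. New: visible(tweety).
Round 3: (4) [IF visible(tweety) and small(tweety) THEN swims(tweety)]. New: swims(tweety).
Round 4: (7) [IF swims(tweety) and green(tweety) THEN active(tweety)]. New: active(tweety).
Round 5: (10) [IF active(tweety) and green(tweety) THEN red(tweety)]. New: red(tweety).

active(tweety), approved(tweety), bird(tweety), blue(tweety), closed(tweety), green(tweety), has_feathers(tweety), locked(tweety), metal(tweety), ready(tweety), red(tweety), small(tweety), swims(tweety), visible(tweety)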